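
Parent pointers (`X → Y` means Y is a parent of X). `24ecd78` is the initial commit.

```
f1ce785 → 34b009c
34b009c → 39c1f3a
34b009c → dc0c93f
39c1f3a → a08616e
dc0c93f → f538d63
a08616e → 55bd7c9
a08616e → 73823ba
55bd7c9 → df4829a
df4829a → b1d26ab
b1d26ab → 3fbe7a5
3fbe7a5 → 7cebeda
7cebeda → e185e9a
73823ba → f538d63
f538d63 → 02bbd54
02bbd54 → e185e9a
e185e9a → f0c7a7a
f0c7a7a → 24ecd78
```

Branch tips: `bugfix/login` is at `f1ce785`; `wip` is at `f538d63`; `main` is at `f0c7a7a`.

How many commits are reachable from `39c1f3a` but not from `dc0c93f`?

8

Reachable from 39c1f3a: {02bbd54, 24ecd78, 39c1f3a, 3fbe7a5, 55bd7c9, 73823ba, 7cebeda, a08616e, b1d26ab, df4829a, e185e9a, f0c7a7a, f538d63}.
Reachable from dc0c93f: {02bbd54, 24ecd78, dc0c93f, e185e9a, f0c7a7a, f538d63}.
In 39c1f3a's history but not dc0c93f's: {39c1f3a, 3fbe7a5, 55bd7c9, 73823ba, 7cebeda, a08616e, b1d26ab, df4829a} — 8 commits.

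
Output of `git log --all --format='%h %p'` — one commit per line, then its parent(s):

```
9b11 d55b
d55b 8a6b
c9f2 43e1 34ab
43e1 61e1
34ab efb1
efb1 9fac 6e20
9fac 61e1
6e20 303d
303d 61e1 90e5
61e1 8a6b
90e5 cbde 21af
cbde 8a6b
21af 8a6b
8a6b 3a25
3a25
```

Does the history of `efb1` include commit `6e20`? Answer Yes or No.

Ancestors of efb1 (commits reachable by following parents): {21af, 303d, 3a25, 61e1, 6e20, 8a6b, 90e5, 9fac, cbde, efb1}.
6e20 is in that set, so it is an ancestor of efb1.

Yes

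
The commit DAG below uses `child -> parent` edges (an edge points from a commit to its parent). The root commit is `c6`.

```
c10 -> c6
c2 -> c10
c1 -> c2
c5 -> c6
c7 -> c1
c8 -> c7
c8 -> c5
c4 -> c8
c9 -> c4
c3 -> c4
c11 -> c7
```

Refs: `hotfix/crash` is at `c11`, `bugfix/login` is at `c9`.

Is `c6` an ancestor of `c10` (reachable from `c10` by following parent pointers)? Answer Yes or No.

Yes

Ancestors of c10 (commits reachable by following parents): {c10, c6}.
c6 is in that set, so it is an ancestor of c10.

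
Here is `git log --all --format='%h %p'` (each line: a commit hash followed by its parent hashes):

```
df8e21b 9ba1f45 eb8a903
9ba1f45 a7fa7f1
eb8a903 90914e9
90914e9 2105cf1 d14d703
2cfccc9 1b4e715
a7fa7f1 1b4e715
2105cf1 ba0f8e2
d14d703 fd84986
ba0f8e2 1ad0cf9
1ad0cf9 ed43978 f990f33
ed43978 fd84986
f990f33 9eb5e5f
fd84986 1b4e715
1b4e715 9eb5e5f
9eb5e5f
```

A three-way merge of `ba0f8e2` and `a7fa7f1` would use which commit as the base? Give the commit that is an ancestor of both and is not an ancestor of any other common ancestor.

1b4e715

Ancestors of ba0f8e2: {1ad0cf9, 1b4e715, 9eb5e5f, ba0f8e2, ed43978, f990f33, fd84986}.
Ancestors of a7fa7f1: {1b4e715, 9eb5e5f, a7fa7f1}.
Common ancestors: {1b4e715, 9eb5e5f}.
Among these, 1b4e715 is not an ancestor of any other common ancestor — it is the merge base.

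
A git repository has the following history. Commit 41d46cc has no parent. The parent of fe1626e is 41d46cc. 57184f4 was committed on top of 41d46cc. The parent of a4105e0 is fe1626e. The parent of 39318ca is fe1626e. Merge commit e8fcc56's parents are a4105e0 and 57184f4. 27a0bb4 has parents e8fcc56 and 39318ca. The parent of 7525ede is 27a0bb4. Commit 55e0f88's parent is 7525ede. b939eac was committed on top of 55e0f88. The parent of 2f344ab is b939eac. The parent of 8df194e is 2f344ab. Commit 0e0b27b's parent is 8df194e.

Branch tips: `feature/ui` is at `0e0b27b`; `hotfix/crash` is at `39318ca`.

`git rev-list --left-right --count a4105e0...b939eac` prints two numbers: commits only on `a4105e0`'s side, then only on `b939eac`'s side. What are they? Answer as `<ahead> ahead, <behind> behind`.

Reachable from a4105e0: {41d46cc, a4105e0, fe1626e}.
Reachable from b939eac: {27a0bb4, 39318ca, 41d46cc, 55e0f88, 57184f4, 7525ede, a4105e0, b939eac, e8fcc56, fe1626e}.
Only in a4105e0's history (ahead): {} — 0.
Only in b939eac's history (behind): {27a0bb4, 39318ca, 55e0f88, 57184f4, 7525ede, b939eac, e8fcc56} — 7.

0 ahead, 7 behind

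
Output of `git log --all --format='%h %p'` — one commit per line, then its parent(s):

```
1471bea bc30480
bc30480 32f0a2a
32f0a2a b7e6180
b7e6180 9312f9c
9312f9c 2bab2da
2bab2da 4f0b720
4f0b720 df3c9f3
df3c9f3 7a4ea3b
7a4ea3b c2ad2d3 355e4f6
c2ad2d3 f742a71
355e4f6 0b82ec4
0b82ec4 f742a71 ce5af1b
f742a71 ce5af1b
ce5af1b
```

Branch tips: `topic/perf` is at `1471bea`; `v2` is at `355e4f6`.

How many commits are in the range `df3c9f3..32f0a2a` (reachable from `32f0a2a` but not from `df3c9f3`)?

Reachable from 32f0a2a: {0b82ec4, 2bab2da, 32f0a2a, 355e4f6, 4f0b720, 7a4ea3b, 9312f9c, b7e6180, c2ad2d3, ce5af1b, df3c9f3, f742a71}.
Reachable from df3c9f3: {0b82ec4, 355e4f6, 7a4ea3b, c2ad2d3, ce5af1b, df3c9f3, f742a71}.
In 32f0a2a's history but not df3c9f3's: {2bab2da, 32f0a2a, 4f0b720, 9312f9c, b7e6180} — 5 commits.

5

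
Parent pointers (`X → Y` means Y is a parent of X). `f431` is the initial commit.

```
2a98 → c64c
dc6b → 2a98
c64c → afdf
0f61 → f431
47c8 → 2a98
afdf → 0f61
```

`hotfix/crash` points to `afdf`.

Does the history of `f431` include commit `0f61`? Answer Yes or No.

Ancestors of f431: {f431}.
0f61 is not in that set, so it is not an ancestor of f431.

No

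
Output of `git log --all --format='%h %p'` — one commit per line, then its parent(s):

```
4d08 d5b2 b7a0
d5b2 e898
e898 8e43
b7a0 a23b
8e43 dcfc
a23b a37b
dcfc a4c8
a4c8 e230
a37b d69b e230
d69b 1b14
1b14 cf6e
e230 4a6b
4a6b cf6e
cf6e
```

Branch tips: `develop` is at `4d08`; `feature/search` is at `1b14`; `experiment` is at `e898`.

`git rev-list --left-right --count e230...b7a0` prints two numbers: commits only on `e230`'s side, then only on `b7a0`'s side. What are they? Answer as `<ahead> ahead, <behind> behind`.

Reachable from e230: {4a6b, cf6e, e230}.
Reachable from b7a0: {1b14, 4a6b, a23b, a37b, b7a0, cf6e, d69b, e230}.
Only in e230's history (ahead): {} — 0.
Only in b7a0's history (behind): {1b14, a23b, a37b, b7a0, d69b} — 5.

0 ahead, 5 behind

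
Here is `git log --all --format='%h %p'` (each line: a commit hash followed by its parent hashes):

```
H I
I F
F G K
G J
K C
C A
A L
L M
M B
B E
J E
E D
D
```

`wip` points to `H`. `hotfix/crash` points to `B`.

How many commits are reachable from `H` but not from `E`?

11

Reachable from H: {A, B, C, D, E, F, G, H, I, J, K, L, M}.
Reachable from E: {D, E}.
In H's history but not E's: {A, B, C, F, G, H, I, J, K, L, M} — 11 commits.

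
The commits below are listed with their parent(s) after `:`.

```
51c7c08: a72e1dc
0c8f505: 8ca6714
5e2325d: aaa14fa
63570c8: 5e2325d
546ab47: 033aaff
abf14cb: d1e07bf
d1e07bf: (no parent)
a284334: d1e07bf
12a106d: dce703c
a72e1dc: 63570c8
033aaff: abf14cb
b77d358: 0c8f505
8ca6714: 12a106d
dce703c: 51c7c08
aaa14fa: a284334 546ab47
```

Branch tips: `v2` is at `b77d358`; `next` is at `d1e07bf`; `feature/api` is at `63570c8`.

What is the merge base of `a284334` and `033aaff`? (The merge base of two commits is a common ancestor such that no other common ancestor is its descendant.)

Ancestors of a284334: {a284334, d1e07bf}.
Ancestors of 033aaff: {033aaff, abf14cb, d1e07bf}.
Common ancestors: {d1e07bf}.
The only common ancestor is d1e07bf, so it is the merge base.

d1e07bf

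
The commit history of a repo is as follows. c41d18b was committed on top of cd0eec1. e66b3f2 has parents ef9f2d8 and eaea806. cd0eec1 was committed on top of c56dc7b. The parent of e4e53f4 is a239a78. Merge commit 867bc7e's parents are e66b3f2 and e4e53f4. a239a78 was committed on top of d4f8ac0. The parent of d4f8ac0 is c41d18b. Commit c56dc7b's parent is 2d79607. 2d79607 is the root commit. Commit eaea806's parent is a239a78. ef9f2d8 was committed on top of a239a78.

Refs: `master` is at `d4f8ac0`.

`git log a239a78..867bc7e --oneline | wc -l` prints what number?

5

Reachable from 867bc7e: {2d79607, 867bc7e, a239a78, c41d18b, c56dc7b, cd0eec1, d4f8ac0, e4e53f4, e66b3f2, eaea806, ef9f2d8}.
Reachable from a239a78: {2d79607, a239a78, c41d18b, c56dc7b, cd0eec1, d4f8ac0}.
In 867bc7e's history but not a239a78's: {867bc7e, e4e53f4, e66b3f2, eaea806, ef9f2d8} — 5 commits.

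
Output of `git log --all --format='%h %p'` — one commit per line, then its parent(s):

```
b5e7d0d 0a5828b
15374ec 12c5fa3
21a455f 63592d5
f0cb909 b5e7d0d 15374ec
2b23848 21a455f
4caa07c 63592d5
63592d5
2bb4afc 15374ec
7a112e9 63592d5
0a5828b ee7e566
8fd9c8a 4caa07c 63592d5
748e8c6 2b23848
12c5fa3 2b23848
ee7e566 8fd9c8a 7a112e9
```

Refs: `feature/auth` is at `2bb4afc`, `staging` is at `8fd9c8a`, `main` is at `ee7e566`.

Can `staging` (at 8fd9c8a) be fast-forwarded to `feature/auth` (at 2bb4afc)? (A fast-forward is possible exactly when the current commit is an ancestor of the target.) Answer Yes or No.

A fast-forward from 8fd9c8a to 2bb4afc is possible iff 8fd9c8a is an ancestor of 2bb4afc.
Ancestors of 2bb4afc: {12c5fa3, 15374ec, 21a455f, 2b23848, 2bb4afc, 63592d5}.
8fd9c8a is not among them, so fast-forward is not possible.

No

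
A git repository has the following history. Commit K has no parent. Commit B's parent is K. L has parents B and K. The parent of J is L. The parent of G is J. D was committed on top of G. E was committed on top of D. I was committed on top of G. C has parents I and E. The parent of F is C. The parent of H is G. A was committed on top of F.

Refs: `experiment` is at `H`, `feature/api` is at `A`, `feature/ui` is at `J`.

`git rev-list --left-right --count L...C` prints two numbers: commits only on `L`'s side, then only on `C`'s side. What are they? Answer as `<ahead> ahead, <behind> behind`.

Reachable from L: {B, K, L}.
Reachable from C: {B, C, D, E, G, I, J, K, L}.
Only in L's history (ahead): {} — 0.
Only in C's history (behind): {C, D, E, G, I, J} — 6.

0 ahead, 6 behind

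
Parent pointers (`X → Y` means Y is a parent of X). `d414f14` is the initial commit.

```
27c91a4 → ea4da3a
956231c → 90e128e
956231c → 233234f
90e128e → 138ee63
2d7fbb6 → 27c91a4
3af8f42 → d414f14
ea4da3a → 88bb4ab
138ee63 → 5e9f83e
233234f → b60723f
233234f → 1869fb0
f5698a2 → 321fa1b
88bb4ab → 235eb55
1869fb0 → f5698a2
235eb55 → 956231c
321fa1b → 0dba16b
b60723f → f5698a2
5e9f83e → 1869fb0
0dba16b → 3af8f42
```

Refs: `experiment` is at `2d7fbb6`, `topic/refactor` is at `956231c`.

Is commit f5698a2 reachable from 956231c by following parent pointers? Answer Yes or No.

Ancestors of 956231c (commits reachable by following parents): {0dba16b, 138ee63, 1869fb0, 233234f, 321fa1b, 3af8f42, 5e9f83e, 90e128e, 956231c, b60723f, d414f14, f5698a2}.
f5698a2 is in that set, so it is an ancestor of 956231c.

Yes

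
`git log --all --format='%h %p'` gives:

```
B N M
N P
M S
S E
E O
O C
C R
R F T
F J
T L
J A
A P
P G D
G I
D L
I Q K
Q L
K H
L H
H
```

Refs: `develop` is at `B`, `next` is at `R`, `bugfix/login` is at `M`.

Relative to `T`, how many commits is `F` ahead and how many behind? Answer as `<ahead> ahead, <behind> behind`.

9 ahead, 1 behind

Reachable from F: {A, D, F, G, H, I, J, K, L, P, Q}.
Reachable from T: {H, L, T}.
Only in F's history (ahead): {A, D, F, G, I, J, K, P, Q} — 9.
Only in T's history (behind): {T} — 1.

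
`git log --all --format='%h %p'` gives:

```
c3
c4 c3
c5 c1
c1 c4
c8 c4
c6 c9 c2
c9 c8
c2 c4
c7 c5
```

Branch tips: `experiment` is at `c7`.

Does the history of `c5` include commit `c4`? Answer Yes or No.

Yes

Ancestors of c5 (commits reachable by following parents): {c1, c3, c4, c5}.
c4 is in that set, so it is an ancestor of c5.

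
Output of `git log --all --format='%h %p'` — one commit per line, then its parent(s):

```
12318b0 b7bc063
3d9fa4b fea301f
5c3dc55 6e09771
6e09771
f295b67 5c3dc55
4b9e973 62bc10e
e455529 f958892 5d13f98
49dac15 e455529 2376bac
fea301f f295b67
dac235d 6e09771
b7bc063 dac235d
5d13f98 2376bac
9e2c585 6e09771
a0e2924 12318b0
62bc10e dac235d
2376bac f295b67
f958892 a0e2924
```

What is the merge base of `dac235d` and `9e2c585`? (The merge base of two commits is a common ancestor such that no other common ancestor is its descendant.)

Ancestors of dac235d: {6e09771, dac235d}.
Ancestors of 9e2c585: {6e09771, 9e2c585}.
Common ancestors: {6e09771}.
The only common ancestor is 6e09771, so it is the merge base.

6e09771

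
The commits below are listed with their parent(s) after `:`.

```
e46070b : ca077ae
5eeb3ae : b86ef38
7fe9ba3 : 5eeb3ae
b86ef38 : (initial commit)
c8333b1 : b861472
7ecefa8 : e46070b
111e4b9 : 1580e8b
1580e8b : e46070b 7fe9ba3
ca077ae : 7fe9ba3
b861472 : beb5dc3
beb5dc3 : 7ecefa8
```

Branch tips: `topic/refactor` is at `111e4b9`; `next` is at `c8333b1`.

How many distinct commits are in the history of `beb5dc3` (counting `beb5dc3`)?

Walking parent pointers from beb5dc3: reachable set = {5eeb3ae, 7ecefa8, 7fe9ba3, b86ef38, beb5dc3, ca077ae, e46070b}.
That is 7 commits.

7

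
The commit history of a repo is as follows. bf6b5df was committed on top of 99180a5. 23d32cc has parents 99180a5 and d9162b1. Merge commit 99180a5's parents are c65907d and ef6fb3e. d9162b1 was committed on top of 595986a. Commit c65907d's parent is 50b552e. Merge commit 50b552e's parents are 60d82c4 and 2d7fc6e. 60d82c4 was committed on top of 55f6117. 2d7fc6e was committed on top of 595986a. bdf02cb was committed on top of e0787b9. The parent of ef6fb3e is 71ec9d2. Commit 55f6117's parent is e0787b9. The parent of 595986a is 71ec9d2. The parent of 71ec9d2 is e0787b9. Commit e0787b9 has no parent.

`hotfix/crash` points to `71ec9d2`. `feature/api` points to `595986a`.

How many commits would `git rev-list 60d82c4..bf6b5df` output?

Reachable from bf6b5df: {2d7fc6e, 50b552e, 55f6117, 595986a, 60d82c4, 71ec9d2, 99180a5, bf6b5df, c65907d, e0787b9, ef6fb3e}.
Reachable from 60d82c4: {55f6117, 60d82c4, e0787b9}.
In bf6b5df's history but not 60d82c4's: {2d7fc6e, 50b552e, 595986a, 71ec9d2, 99180a5, bf6b5df, c65907d, ef6fb3e} — 8 commits.

8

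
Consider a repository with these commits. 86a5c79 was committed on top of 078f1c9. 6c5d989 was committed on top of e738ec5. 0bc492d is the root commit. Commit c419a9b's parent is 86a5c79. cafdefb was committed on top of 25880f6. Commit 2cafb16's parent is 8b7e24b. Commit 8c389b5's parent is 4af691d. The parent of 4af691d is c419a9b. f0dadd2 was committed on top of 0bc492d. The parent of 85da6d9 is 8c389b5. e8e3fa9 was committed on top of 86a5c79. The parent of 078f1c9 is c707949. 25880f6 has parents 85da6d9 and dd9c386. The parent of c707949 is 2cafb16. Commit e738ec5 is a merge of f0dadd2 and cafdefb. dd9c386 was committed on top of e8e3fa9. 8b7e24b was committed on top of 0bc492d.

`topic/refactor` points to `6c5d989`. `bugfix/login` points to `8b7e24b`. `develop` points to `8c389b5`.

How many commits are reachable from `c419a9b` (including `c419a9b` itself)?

Walking parent pointers from c419a9b: reachable set = {078f1c9, 0bc492d, 2cafb16, 86a5c79, 8b7e24b, c419a9b, c707949}.
That is 7 commits.

7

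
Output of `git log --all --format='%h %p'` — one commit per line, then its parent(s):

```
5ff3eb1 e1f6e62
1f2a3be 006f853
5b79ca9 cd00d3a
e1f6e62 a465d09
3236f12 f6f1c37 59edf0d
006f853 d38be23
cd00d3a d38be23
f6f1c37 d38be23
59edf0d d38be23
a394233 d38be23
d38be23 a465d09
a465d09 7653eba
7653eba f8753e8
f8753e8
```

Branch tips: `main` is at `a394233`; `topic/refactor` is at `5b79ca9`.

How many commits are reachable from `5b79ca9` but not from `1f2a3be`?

2

Reachable from 5b79ca9: {5b79ca9, 7653eba, a465d09, cd00d3a, d38be23, f8753e8}.
Reachable from 1f2a3be: {006f853, 1f2a3be, 7653eba, a465d09, d38be23, f8753e8}.
In 5b79ca9's history but not 1f2a3be's: {5b79ca9, cd00d3a} — 2 commits.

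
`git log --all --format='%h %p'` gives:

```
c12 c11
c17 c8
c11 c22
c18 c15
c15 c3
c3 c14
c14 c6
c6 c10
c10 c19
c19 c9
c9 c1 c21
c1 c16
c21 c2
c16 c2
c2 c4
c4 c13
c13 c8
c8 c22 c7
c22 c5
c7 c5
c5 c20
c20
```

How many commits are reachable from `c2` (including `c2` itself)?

8

Walking parent pointers from c2: reachable set = {c13, c2, c20, c22, c4, c5, c7, c8}.
That is 8 commits.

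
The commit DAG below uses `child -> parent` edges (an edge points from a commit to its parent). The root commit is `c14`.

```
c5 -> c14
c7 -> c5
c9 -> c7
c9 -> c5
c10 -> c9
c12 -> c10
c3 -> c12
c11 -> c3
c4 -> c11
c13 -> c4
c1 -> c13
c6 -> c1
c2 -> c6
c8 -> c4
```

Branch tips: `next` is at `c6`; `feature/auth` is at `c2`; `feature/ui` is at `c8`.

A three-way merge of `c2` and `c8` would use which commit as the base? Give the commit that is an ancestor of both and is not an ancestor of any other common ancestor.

Ancestors of c2: {c1, c10, c11, c12, c13, c14, c2, c3, c4, c5, c6, c7, c9}.
Ancestors of c8: {c10, c11, c12, c14, c3, c4, c5, c7, c8, c9}.
Common ancestors: {c10, c11, c12, c14, c3, c4, c5, c7, c9}.
Among these, c4 is not an ancestor of any other common ancestor — it is the merge base.

c4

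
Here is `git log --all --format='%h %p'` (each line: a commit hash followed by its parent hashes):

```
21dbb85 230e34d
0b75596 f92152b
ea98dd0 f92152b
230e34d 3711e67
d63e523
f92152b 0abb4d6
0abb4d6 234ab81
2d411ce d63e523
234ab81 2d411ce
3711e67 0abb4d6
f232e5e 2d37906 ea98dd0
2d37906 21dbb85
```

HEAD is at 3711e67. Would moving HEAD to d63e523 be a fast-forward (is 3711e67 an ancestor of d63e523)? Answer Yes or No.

No

A fast-forward from 3711e67 to d63e523 is possible iff 3711e67 is an ancestor of d63e523.
Ancestors of d63e523: {d63e523}.
3711e67 is not among them, so fast-forward is not possible.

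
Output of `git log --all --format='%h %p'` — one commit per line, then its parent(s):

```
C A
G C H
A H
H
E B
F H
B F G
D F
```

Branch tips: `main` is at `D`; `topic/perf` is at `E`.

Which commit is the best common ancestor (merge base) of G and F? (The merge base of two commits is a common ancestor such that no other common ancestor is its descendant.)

Ancestors of G: {A, C, G, H}.
Ancestors of F: {F, H}.
Common ancestors: {H}.
The only common ancestor is H, so it is the merge base.

H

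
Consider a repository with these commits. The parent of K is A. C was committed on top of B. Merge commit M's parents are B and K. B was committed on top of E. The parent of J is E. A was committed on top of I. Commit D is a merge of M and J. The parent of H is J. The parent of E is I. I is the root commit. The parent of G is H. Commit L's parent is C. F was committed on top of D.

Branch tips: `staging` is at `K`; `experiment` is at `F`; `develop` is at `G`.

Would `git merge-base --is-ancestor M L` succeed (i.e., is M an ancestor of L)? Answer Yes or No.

Ancestors of L: {B, C, E, I, L}.
M is not in that set, so it is not an ancestor of L.

No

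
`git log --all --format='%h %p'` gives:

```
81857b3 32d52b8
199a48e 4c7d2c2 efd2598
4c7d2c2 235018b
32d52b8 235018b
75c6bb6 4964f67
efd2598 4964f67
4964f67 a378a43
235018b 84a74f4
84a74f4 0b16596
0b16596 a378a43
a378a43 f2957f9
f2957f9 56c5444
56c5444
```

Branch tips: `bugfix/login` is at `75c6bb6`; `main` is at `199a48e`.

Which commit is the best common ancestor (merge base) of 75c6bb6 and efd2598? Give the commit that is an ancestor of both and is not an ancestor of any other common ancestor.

Ancestors of 75c6bb6: {4964f67, 56c5444, 75c6bb6, a378a43, f2957f9}.
Ancestors of efd2598: {4964f67, 56c5444, a378a43, efd2598, f2957f9}.
Common ancestors: {4964f67, 56c5444, a378a43, f2957f9}.
Among these, 4964f67 is not an ancestor of any other common ancestor — it is the merge base.

4964f67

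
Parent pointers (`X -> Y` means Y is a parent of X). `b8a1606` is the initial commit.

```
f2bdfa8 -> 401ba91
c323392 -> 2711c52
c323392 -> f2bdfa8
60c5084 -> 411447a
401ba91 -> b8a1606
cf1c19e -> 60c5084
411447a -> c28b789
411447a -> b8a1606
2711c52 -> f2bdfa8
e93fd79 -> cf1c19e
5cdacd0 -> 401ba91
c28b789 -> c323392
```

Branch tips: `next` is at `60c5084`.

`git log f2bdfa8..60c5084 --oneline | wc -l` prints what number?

Reachable from 60c5084: {2711c52, 401ba91, 411447a, 60c5084, b8a1606, c28b789, c323392, f2bdfa8}.
Reachable from f2bdfa8: {401ba91, b8a1606, f2bdfa8}.
In 60c5084's history but not f2bdfa8's: {2711c52, 411447a, 60c5084, c28b789, c323392} — 5 commits.

5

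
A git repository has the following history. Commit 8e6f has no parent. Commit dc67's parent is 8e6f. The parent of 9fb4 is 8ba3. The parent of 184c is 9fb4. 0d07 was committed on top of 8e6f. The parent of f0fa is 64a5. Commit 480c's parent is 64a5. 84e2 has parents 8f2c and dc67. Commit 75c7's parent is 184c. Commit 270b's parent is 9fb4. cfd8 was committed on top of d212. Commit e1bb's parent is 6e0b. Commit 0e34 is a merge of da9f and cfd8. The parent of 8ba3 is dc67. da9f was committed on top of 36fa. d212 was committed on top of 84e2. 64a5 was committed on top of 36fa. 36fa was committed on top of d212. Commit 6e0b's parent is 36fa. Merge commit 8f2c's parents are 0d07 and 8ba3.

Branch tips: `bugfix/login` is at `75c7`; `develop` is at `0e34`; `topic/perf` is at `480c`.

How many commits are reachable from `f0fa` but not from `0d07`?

Reachable from f0fa: {0d07, 36fa, 64a5, 84e2, 8ba3, 8e6f, 8f2c, d212, dc67, f0fa}.
Reachable from 0d07: {0d07, 8e6f}.
In f0fa's history but not 0d07's: {36fa, 64a5, 84e2, 8ba3, 8f2c, d212, dc67, f0fa} — 8 commits.

8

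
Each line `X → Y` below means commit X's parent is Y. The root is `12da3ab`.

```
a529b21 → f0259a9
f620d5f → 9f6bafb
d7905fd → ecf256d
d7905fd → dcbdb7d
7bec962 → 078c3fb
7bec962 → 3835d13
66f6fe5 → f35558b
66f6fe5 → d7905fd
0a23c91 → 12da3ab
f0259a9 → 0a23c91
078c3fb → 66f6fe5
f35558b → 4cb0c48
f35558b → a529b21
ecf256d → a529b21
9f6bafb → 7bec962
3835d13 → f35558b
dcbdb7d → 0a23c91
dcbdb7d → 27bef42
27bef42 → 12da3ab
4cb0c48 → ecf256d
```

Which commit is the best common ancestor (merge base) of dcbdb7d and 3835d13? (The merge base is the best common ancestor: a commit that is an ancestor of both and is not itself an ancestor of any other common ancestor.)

0a23c91

Ancestors of dcbdb7d: {0a23c91, 12da3ab, 27bef42, dcbdb7d}.
Ancestors of 3835d13: {0a23c91, 12da3ab, 3835d13, 4cb0c48, a529b21, ecf256d, f0259a9, f35558b}.
Common ancestors: {0a23c91, 12da3ab}.
Among these, 0a23c91 is not an ancestor of any other common ancestor — it is the merge base.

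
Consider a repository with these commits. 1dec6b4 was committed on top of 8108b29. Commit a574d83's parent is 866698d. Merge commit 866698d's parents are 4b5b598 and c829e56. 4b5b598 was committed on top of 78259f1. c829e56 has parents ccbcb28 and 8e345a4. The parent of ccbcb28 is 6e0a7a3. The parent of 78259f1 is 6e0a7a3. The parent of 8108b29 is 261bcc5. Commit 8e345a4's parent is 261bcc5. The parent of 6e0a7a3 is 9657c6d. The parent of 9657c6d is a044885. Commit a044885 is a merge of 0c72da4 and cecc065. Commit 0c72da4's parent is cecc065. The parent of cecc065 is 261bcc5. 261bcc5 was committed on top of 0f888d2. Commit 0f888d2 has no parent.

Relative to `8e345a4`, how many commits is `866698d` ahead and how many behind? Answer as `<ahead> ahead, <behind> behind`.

10 ahead, 0 behind

Reachable from 866698d: {0c72da4, 0f888d2, 261bcc5, 4b5b598, 6e0a7a3, 78259f1, 866698d, 8e345a4, 9657c6d, a044885, c829e56, ccbcb28, cecc065}.
Reachable from 8e345a4: {0f888d2, 261bcc5, 8e345a4}.
Only in 866698d's history (ahead): {0c72da4, 4b5b598, 6e0a7a3, 78259f1, 866698d, 9657c6d, a044885, c829e56, ccbcb28, cecc065} — 10.
Only in 8e345a4's history (behind): {} — 0.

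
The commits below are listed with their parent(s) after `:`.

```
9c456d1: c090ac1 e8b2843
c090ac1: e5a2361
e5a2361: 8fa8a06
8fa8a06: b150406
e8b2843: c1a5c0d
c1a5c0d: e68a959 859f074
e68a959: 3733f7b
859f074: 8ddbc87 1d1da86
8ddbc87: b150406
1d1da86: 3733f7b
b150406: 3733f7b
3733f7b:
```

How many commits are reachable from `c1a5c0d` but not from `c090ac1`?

5

Reachable from c1a5c0d: {1d1da86, 3733f7b, 859f074, 8ddbc87, b150406, c1a5c0d, e68a959}.
Reachable from c090ac1: {3733f7b, 8fa8a06, b150406, c090ac1, e5a2361}.
In c1a5c0d's history but not c090ac1's: {1d1da86, 859f074, 8ddbc87, c1a5c0d, e68a959} — 5 commits.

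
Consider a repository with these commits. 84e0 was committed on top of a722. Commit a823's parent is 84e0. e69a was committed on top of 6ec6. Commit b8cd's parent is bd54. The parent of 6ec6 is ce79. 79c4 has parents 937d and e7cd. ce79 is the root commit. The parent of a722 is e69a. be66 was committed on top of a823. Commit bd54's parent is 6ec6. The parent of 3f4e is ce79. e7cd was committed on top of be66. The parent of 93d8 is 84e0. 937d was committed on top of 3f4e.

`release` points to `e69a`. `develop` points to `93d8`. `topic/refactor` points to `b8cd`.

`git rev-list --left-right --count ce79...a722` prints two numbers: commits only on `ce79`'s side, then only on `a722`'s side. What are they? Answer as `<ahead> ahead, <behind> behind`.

0 ahead, 3 behind

Reachable from ce79: {ce79}.
Reachable from a722: {6ec6, a722, ce79, e69a}.
Only in ce79's history (ahead): {} — 0.
Only in a722's history (behind): {6ec6, a722, e69a} — 3.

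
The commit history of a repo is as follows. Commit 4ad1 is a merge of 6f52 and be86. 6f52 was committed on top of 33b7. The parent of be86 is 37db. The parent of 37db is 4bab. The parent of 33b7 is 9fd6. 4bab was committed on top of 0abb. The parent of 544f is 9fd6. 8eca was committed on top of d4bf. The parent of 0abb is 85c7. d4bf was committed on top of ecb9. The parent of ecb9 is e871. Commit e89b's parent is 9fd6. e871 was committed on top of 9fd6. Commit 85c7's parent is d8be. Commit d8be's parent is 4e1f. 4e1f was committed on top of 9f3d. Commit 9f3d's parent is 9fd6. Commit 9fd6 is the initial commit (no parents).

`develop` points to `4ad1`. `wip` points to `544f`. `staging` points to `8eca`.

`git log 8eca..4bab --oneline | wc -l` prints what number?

Reachable from 4bab: {0abb, 4bab, 4e1f, 85c7, 9f3d, 9fd6, d8be}.
Reachable from 8eca: {8eca, 9fd6, d4bf, e871, ecb9}.
In 4bab's history but not 8eca's: {0abb, 4bab, 4e1f, 85c7, 9f3d, d8be} — 6 commits.

6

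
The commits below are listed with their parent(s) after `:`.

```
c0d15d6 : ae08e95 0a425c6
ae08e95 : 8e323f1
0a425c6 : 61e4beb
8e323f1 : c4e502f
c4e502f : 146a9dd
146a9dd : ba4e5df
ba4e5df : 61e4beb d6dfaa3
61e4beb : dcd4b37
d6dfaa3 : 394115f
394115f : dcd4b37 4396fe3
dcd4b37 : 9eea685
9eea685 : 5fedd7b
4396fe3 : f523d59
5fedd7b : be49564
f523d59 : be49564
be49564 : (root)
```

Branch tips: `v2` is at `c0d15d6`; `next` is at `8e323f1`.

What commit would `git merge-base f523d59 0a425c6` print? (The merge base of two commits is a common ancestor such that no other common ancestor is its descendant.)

Ancestors of f523d59: {be49564, f523d59}.
Ancestors of 0a425c6: {0a425c6, 5fedd7b, 61e4beb, 9eea685, be49564, dcd4b37}.
Common ancestors: {be49564}.
The only common ancestor is be49564, so it is the merge base.

be49564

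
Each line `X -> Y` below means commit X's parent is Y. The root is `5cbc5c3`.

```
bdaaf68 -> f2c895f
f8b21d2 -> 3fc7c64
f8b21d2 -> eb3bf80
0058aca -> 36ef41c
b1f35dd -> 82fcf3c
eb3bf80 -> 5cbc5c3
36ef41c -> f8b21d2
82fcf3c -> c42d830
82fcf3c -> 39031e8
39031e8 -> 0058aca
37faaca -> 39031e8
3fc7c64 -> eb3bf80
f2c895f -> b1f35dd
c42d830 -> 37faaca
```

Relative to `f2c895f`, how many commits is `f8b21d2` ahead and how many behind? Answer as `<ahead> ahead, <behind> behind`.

0 ahead, 8 behind

Reachable from f8b21d2: {3fc7c64, 5cbc5c3, eb3bf80, f8b21d2}.
Reachable from f2c895f: {0058aca, 36ef41c, 37faaca, 39031e8, 3fc7c64, 5cbc5c3, 82fcf3c, b1f35dd, c42d830, eb3bf80, f2c895f, f8b21d2}.
Only in f8b21d2's history (ahead): {} — 0.
Only in f2c895f's history (behind): {0058aca, 36ef41c, 37faaca, 39031e8, 82fcf3c, b1f35dd, c42d830, f2c895f} — 8.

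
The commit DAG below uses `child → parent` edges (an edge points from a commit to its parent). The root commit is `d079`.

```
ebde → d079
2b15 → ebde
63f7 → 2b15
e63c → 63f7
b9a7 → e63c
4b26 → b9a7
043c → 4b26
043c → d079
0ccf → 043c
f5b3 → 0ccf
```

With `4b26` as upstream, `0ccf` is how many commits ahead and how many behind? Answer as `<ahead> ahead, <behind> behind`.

2 ahead, 0 behind

Reachable from 0ccf: {043c, 0ccf, 2b15, 4b26, 63f7, b9a7, d079, e63c, ebde}.
Reachable from 4b26: {2b15, 4b26, 63f7, b9a7, d079, e63c, ebde}.
Only in 0ccf's history (ahead): {043c, 0ccf} — 2.
Only in 4b26's history (behind): {} — 0.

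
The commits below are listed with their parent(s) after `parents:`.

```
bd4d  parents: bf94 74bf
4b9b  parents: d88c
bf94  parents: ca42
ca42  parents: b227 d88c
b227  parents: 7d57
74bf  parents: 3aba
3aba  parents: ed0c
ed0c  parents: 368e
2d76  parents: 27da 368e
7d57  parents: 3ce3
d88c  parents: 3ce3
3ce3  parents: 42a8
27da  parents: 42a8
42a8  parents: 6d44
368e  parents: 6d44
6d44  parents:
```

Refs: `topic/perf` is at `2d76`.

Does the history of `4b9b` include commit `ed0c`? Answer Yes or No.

Ancestors of 4b9b: {3ce3, 42a8, 4b9b, 6d44, d88c}.
ed0c is not in that set, so it is not an ancestor of 4b9b.

No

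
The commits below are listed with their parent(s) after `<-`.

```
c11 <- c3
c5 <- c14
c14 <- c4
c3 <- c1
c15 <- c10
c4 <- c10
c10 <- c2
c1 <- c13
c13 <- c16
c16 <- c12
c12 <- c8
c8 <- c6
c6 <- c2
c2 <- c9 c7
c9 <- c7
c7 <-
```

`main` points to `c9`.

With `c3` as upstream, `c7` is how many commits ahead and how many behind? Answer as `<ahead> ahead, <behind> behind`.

0 ahead, 9 behind

Reachable from c7: {c7}.
Reachable from c3: {c1, c12, c13, c16, c2, c3, c6, c7, c8, c9}.
Only in c7's history (ahead): {} — 0.
Only in c3's history (behind): {c1, c12, c13, c16, c2, c3, c6, c8, c9} — 9.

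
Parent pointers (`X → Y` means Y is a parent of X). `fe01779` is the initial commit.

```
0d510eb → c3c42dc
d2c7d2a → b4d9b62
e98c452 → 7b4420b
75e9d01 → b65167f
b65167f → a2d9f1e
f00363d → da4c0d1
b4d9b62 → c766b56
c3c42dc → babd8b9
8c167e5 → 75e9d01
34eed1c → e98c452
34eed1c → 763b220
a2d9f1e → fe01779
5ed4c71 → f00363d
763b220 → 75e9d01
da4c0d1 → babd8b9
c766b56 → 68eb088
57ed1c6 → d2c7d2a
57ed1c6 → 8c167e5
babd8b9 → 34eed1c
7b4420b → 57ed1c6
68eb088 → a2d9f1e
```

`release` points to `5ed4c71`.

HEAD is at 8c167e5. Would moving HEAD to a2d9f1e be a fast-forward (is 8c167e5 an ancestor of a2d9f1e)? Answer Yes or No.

No

A fast-forward from 8c167e5 to a2d9f1e is possible iff 8c167e5 is an ancestor of a2d9f1e.
Ancestors of a2d9f1e: {a2d9f1e, fe01779}.
8c167e5 is not among them, so fast-forward is not possible.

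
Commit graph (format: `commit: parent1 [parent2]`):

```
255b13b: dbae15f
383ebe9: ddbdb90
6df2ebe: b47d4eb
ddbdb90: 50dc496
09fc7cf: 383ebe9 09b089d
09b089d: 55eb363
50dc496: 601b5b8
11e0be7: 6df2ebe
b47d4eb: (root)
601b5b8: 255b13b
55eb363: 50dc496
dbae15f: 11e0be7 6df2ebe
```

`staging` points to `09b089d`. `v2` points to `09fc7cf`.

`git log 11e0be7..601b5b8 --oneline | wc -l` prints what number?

3

Reachable from 601b5b8: {11e0be7, 255b13b, 601b5b8, 6df2ebe, b47d4eb, dbae15f}.
Reachable from 11e0be7: {11e0be7, 6df2ebe, b47d4eb}.
In 601b5b8's history but not 11e0be7's: {255b13b, 601b5b8, dbae15f} — 3 commits.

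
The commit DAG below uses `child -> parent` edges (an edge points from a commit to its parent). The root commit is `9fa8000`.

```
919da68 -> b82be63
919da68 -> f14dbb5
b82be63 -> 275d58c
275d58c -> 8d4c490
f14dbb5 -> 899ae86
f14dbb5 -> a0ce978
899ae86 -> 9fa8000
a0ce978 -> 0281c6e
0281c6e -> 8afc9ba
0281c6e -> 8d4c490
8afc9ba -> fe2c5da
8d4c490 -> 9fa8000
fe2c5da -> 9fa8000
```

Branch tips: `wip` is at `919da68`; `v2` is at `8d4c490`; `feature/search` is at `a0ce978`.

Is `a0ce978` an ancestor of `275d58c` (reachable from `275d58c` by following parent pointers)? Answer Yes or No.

No

Ancestors of 275d58c: {275d58c, 8d4c490, 9fa8000}.
a0ce978 is not in that set, so it is not an ancestor of 275d58c.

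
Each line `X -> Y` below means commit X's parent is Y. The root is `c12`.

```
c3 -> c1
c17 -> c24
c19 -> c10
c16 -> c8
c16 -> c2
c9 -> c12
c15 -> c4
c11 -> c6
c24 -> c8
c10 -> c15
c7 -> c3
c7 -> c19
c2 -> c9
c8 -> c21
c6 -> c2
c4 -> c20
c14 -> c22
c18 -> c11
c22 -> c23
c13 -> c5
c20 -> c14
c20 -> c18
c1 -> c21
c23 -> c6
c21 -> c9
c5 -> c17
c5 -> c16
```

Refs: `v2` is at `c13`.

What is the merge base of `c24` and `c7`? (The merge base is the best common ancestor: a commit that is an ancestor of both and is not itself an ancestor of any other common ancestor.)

Ancestors of c24: {c12, c21, c24, c8, c9}.
Ancestors of c7: {c1, c10, c11, c12, c14, c15, c18, c19, c2, c20, c21, c22, c23, c3, c4, c6, c7, c9}.
Common ancestors: {c12, c21, c9}.
Among these, c21 is not an ancestor of any other common ancestor — it is the merge base.

c21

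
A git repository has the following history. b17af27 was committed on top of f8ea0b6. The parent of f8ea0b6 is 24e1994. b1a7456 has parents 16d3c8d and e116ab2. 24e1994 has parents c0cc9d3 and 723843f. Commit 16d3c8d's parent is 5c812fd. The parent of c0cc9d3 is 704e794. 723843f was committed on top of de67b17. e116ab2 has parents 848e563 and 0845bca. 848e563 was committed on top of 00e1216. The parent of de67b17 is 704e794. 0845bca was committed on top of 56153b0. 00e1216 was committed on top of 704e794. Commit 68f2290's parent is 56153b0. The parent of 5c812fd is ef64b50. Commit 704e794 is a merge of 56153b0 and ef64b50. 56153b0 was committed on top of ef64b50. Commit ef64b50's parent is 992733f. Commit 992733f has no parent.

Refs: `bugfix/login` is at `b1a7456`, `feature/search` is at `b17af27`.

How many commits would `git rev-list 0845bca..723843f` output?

3

Reachable from 723843f: {56153b0, 704e794, 723843f, 992733f, de67b17, ef64b50}.
Reachable from 0845bca: {0845bca, 56153b0, 992733f, ef64b50}.
In 723843f's history but not 0845bca's: {704e794, 723843f, de67b17} — 3 commits.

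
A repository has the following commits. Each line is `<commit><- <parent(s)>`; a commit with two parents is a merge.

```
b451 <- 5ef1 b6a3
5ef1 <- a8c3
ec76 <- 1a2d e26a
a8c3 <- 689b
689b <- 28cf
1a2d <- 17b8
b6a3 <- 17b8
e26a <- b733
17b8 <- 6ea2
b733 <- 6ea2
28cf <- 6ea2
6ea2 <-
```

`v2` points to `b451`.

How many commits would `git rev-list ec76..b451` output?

6

Reachable from b451: {17b8, 28cf, 5ef1, 689b, 6ea2, a8c3, b451, b6a3}.
Reachable from ec76: {17b8, 1a2d, 6ea2, b733, e26a, ec76}.
In b451's history but not ec76's: {28cf, 5ef1, 689b, a8c3, b451, b6a3} — 6 commits.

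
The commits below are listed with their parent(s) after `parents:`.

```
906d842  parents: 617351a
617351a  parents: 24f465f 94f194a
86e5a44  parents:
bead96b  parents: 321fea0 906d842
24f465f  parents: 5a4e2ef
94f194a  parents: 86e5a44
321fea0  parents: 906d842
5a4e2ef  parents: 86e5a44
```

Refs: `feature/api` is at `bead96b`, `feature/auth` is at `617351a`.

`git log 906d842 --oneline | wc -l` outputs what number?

Walking parent pointers from 906d842: reachable set = {24f465f, 5a4e2ef, 617351a, 86e5a44, 906d842, 94f194a}.
That is 6 commits.

6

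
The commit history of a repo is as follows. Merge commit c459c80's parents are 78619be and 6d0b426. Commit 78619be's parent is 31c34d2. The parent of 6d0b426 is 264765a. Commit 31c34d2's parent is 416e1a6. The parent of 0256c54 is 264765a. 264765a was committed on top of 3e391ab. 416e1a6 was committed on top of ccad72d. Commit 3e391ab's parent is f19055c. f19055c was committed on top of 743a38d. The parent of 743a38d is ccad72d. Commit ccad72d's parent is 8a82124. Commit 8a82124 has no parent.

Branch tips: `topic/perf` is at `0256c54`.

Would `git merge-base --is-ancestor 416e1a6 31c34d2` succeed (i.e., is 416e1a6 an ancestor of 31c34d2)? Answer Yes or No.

Ancestors of 31c34d2 (commits reachable by following parents): {31c34d2, 416e1a6, 8a82124, ccad72d}.
416e1a6 is in that set, so it is an ancestor of 31c34d2.

Yes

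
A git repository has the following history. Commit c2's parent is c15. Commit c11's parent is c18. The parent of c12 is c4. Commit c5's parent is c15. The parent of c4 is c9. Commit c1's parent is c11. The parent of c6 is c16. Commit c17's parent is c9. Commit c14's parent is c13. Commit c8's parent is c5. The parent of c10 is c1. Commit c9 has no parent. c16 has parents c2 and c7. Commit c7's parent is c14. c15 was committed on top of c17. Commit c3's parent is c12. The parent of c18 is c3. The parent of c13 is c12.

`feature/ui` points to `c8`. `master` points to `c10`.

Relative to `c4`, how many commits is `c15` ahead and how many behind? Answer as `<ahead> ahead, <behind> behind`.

2 ahead, 1 behind

Reachable from c15: {c15, c17, c9}.
Reachable from c4: {c4, c9}.
Only in c15's history (ahead): {c15, c17} — 2.
Only in c4's history (behind): {c4} — 1.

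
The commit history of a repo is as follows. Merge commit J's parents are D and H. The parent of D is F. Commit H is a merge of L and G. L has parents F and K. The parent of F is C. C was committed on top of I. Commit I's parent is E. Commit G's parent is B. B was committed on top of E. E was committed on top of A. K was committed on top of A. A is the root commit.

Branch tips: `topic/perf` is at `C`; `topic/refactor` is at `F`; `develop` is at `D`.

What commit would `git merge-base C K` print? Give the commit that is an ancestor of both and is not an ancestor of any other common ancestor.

A

Ancestors of C: {A, C, E, I}.
Ancestors of K: {A, K}.
Common ancestors: {A}.
The only common ancestor is A, so it is the merge base.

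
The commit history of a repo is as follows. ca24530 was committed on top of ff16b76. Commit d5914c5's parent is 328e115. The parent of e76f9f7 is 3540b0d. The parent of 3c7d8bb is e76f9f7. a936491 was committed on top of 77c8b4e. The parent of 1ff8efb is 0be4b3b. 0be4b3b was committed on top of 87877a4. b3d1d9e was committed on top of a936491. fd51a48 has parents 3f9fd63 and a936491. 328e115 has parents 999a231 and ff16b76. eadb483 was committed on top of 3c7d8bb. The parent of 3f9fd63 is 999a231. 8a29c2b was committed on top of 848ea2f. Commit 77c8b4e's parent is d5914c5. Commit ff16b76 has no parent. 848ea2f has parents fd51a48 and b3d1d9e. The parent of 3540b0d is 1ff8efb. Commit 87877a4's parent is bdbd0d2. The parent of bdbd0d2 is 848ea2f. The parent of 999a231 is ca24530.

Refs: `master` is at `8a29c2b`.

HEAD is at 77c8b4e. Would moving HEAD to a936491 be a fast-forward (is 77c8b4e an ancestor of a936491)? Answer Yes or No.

Yes

A fast-forward from 77c8b4e to a936491 is possible iff 77c8b4e is an ancestor of a936491.
Ancestors of a936491: {328e115, 77c8b4e, 999a231, a936491, ca24530, d5914c5, ff16b76}.
77c8b4e is among them, so fast-forward is possible.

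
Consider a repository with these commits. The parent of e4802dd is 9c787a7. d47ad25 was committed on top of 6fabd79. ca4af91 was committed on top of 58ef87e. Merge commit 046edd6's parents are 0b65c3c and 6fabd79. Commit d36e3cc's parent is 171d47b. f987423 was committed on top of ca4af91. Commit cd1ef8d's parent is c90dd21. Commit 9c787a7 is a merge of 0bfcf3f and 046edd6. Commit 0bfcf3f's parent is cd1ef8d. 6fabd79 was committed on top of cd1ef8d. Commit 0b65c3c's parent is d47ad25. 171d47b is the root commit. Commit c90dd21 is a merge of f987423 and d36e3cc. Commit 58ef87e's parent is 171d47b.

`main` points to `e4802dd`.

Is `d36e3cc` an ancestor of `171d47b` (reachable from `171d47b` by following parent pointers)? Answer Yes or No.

Ancestors of 171d47b: {171d47b}.
d36e3cc is not in that set, so it is not an ancestor of 171d47b.

No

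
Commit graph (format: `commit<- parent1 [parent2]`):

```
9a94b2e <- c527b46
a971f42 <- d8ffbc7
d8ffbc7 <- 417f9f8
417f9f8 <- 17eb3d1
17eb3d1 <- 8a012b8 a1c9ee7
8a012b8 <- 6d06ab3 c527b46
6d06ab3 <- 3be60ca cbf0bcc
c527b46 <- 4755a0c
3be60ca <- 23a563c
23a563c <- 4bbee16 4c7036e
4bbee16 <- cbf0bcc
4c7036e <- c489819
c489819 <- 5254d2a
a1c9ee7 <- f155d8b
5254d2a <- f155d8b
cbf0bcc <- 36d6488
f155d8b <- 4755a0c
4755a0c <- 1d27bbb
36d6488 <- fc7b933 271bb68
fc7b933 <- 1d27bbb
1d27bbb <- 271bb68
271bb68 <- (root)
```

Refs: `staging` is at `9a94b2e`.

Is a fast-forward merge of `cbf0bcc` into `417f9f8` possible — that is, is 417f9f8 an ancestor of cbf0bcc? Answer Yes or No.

No

A fast-forward from 417f9f8 to cbf0bcc is possible iff 417f9f8 is an ancestor of cbf0bcc.
Ancestors of cbf0bcc: {1d27bbb, 271bb68, 36d6488, cbf0bcc, fc7b933}.
417f9f8 is not among them, so fast-forward is not possible.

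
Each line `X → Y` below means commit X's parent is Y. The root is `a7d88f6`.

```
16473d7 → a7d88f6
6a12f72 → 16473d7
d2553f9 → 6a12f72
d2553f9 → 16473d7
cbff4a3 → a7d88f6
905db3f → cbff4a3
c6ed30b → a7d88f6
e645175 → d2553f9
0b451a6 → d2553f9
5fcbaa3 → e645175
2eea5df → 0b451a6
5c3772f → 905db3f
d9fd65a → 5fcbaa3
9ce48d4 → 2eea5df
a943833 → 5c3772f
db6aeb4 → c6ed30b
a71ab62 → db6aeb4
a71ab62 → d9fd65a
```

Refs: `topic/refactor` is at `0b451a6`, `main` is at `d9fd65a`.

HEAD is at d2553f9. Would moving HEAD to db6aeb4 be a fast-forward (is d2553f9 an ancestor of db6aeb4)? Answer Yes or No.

A fast-forward from d2553f9 to db6aeb4 is possible iff d2553f9 is an ancestor of db6aeb4.
Ancestors of db6aeb4: {a7d88f6, c6ed30b, db6aeb4}.
d2553f9 is not among them, so fast-forward is not possible.

No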